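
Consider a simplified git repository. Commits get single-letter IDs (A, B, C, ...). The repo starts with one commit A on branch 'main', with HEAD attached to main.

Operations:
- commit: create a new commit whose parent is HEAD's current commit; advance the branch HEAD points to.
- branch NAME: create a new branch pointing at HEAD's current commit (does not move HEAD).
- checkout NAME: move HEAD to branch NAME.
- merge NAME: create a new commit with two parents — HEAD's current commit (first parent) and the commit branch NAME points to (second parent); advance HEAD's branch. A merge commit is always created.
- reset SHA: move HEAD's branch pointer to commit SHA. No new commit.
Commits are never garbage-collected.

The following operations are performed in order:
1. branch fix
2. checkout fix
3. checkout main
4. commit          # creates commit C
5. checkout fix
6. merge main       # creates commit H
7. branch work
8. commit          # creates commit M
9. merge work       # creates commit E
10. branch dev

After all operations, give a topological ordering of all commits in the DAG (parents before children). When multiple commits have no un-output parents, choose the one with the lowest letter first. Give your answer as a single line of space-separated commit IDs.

After op 1 (branch): HEAD=main@A [fix=A main=A]
After op 2 (checkout): HEAD=fix@A [fix=A main=A]
After op 3 (checkout): HEAD=main@A [fix=A main=A]
After op 4 (commit): HEAD=main@C [fix=A main=C]
After op 5 (checkout): HEAD=fix@A [fix=A main=C]
After op 6 (merge): HEAD=fix@H [fix=H main=C]
After op 7 (branch): HEAD=fix@H [fix=H main=C work=H]
After op 8 (commit): HEAD=fix@M [fix=M main=C work=H]
After op 9 (merge): HEAD=fix@E [fix=E main=C work=H]
After op 10 (branch): HEAD=fix@E [dev=E fix=E main=C work=H]
commit A: parents=[]
commit C: parents=['A']
commit E: parents=['M', 'H']
commit H: parents=['A', 'C']
commit M: parents=['H']

Answer: A C H M E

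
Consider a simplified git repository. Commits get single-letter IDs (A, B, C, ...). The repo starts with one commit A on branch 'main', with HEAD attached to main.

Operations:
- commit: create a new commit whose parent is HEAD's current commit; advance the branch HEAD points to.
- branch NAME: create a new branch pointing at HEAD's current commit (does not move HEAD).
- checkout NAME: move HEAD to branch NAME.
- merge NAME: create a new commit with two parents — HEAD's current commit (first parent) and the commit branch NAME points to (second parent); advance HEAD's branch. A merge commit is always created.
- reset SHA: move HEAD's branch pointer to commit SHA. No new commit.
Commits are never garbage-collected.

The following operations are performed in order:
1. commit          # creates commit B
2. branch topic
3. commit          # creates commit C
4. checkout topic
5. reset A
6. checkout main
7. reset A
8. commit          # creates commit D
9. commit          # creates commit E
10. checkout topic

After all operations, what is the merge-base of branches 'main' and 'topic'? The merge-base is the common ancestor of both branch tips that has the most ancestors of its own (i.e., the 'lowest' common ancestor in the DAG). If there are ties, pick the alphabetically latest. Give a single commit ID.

Answer: A

Derivation:
After op 1 (commit): HEAD=main@B [main=B]
After op 2 (branch): HEAD=main@B [main=B topic=B]
After op 3 (commit): HEAD=main@C [main=C topic=B]
After op 4 (checkout): HEAD=topic@B [main=C topic=B]
After op 5 (reset): HEAD=topic@A [main=C topic=A]
After op 6 (checkout): HEAD=main@C [main=C topic=A]
After op 7 (reset): HEAD=main@A [main=A topic=A]
After op 8 (commit): HEAD=main@D [main=D topic=A]
After op 9 (commit): HEAD=main@E [main=E topic=A]
After op 10 (checkout): HEAD=topic@A [main=E topic=A]
ancestors(main=E): ['A', 'D', 'E']
ancestors(topic=A): ['A']
common: ['A']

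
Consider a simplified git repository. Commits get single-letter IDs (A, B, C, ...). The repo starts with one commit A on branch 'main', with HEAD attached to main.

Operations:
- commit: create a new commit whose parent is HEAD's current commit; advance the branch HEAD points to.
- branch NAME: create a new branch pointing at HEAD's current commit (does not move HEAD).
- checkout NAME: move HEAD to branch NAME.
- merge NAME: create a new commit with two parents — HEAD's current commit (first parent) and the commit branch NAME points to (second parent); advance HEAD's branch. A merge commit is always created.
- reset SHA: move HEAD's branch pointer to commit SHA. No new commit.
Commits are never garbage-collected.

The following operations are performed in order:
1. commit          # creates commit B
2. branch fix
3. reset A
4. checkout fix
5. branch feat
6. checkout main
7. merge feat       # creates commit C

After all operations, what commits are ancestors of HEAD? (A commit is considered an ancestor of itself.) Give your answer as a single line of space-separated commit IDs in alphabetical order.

After op 1 (commit): HEAD=main@B [main=B]
After op 2 (branch): HEAD=main@B [fix=B main=B]
After op 3 (reset): HEAD=main@A [fix=B main=A]
After op 4 (checkout): HEAD=fix@B [fix=B main=A]
After op 5 (branch): HEAD=fix@B [feat=B fix=B main=A]
After op 6 (checkout): HEAD=main@A [feat=B fix=B main=A]
After op 7 (merge): HEAD=main@C [feat=B fix=B main=C]

Answer: A B C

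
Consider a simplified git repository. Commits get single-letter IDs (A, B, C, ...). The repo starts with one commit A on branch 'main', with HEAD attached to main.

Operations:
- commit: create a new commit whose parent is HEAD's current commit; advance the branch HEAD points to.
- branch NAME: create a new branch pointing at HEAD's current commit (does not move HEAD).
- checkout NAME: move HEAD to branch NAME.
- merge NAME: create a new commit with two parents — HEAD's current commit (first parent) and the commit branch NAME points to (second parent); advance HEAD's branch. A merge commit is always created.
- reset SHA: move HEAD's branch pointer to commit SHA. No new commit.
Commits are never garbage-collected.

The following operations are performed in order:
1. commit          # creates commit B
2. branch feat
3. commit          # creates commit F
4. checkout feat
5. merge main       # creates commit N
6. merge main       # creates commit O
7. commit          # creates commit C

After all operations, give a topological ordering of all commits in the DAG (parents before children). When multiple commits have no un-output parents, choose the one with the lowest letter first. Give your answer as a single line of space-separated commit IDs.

After op 1 (commit): HEAD=main@B [main=B]
After op 2 (branch): HEAD=main@B [feat=B main=B]
After op 3 (commit): HEAD=main@F [feat=B main=F]
After op 4 (checkout): HEAD=feat@B [feat=B main=F]
After op 5 (merge): HEAD=feat@N [feat=N main=F]
After op 6 (merge): HEAD=feat@O [feat=O main=F]
After op 7 (commit): HEAD=feat@C [feat=C main=F]
commit A: parents=[]
commit B: parents=['A']
commit C: parents=['O']
commit F: parents=['B']
commit N: parents=['B', 'F']
commit O: parents=['N', 'F']

Answer: A B F N O C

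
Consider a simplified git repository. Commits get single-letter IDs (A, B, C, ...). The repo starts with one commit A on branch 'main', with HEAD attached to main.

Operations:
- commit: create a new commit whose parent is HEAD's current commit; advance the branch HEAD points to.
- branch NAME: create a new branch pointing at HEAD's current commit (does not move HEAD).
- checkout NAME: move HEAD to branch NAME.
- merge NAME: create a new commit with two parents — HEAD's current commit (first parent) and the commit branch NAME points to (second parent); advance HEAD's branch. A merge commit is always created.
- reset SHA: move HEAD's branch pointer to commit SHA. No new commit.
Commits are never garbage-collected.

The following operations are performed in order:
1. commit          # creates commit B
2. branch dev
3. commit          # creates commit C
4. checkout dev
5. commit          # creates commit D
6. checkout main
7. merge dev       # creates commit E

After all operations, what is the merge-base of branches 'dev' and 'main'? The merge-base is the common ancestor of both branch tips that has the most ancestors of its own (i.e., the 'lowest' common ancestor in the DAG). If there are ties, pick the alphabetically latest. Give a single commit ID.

After op 1 (commit): HEAD=main@B [main=B]
After op 2 (branch): HEAD=main@B [dev=B main=B]
After op 3 (commit): HEAD=main@C [dev=B main=C]
After op 4 (checkout): HEAD=dev@B [dev=B main=C]
After op 5 (commit): HEAD=dev@D [dev=D main=C]
After op 6 (checkout): HEAD=main@C [dev=D main=C]
After op 7 (merge): HEAD=main@E [dev=D main=E]
ancestors(dev=D): ['A', 'B', 'D']
ancestors(main=E): ['A', 'B', 'C', 'D', 'E']
common: ['A', 'B', 'D']

Answer: D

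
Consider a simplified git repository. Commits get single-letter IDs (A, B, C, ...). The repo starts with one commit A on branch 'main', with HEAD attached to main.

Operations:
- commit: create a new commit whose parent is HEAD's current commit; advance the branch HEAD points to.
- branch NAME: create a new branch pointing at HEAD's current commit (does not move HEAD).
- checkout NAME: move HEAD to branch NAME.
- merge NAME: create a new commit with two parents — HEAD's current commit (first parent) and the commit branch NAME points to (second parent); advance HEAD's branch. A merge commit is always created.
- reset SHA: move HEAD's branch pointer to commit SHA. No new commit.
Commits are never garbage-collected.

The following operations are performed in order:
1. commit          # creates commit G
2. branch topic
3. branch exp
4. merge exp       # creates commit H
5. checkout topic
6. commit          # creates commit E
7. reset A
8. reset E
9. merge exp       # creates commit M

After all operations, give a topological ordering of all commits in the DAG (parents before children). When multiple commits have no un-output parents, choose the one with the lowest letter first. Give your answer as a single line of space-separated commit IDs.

After op 1 (commit): HEAD=main@G [main=G]
After op 2 (branch): HEAD=main@G [main=G topic=G]
After op 3 (branch): HEAD=main@G [exp=G main=G topic=G]
After op 4 (merge): HEAD=main@H [exp=G main=H topic=G]
After op 5 (checkout): HEAD=topic@G [exp=G main=H topic=G]
After op 6 (commit): HEAD=topic@E [exp=G main=H topic=E]
After op 7 (reset): HEAD=topic@A [exp=G main=H topic=A]
After op 8 (reset): HEAD=topic@E [exp=G main=H topic=E]
After op 9 (merge): HEAD=topic@M [exp=G main=H topic=M]
commit A: parents=[]
commit E: parents=['G']
commit G: parents=['A']
commit H: parents=['G', 'G']
commit M: parents=['E', 'G']

Answer: A G E H M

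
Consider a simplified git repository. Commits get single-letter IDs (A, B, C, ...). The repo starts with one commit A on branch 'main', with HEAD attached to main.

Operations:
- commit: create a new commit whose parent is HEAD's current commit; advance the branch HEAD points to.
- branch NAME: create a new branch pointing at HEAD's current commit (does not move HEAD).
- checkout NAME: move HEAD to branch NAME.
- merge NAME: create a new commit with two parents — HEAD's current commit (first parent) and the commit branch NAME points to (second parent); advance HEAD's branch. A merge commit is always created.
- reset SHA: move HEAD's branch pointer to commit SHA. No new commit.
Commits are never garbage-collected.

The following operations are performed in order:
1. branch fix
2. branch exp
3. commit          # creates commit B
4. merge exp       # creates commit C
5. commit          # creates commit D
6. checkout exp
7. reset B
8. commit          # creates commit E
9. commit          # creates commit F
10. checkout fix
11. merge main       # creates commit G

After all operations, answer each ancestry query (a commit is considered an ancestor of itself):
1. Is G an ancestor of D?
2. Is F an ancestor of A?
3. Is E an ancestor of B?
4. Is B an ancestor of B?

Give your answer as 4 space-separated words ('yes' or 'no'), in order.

Answer: no no no yes

Derivation:
After op 1 (branch): HEAD=main@A [fix=A main=A]
After op 2 (branch): HEAD=main@A [exp=A fix=A main=A]
After op 3 (commit): HEAD=main@B [exp=A fix=A main=B]
After op 4 (merge): HEAD=main@C [exp=A fix=A main=C]
After op 5 (commit): HEAD=main@D [exp=A fix=A main=D]
After op 6 (checkout): HEAD=exp@A [exp=A fix=A main=D]
After op 7 (reset): HEAD=exp@B [exp=B fix=A main=D]
After op 8 (commit): HEAD=exp@E [exp=E fix=A main=D]
After op 9 (commit): HEAD=exp@F [exp=F fix=A main=D]
After op 10 (checkout): HEAD=fix@A [exp=F fix=A main=D]
After op 11 (merge): HEAD=fix@G [exp=F fix=G main=D]
ancestors(D) = {A,B,C,D}; G in? no
ancestors(A) = {A}; F in? no
ancestors(B) = {A,B}; E in? no
ancestors(B) = {A,B}; B in? yes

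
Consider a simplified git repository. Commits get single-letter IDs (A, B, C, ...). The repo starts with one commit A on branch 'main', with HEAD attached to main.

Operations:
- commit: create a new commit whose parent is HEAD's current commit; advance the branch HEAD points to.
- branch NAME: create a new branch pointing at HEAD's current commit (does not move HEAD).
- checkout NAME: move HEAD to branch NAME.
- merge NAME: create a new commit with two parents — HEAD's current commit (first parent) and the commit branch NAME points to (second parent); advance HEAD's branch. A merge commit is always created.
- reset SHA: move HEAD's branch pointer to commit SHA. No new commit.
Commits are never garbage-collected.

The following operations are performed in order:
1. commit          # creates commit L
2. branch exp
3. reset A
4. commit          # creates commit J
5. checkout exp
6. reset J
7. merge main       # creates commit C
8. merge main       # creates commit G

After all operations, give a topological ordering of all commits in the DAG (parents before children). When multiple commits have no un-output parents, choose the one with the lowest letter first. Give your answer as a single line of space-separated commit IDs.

Answer: A J C G L

Derivation:
After op 1 (commit): HEAD=main@L [main=L]
After op 2 (branch): HEAD=main@L [exp=L main=L]
After op 3 (reset): HEAD=main@A [exp=L main=A]
After op 4 (commit): HEAD=main@J [exp=L main=J]
After op 5 (checkout): HEAD=exp@L [exp=L main=J]
After op 6 (reset): HEAD=exp@J [exp=J main=J]
After op 7 (merge): HEAD=exp@C [exp=C main=J]
After op 8 (merge): HEAD=exp@G [exp=G main=J]
commit A: parents=[]
commit C: parents=['J', 'J']
commit G: parents=['C', 'J']
commit J: parents=['A']
commit L: parents=['A']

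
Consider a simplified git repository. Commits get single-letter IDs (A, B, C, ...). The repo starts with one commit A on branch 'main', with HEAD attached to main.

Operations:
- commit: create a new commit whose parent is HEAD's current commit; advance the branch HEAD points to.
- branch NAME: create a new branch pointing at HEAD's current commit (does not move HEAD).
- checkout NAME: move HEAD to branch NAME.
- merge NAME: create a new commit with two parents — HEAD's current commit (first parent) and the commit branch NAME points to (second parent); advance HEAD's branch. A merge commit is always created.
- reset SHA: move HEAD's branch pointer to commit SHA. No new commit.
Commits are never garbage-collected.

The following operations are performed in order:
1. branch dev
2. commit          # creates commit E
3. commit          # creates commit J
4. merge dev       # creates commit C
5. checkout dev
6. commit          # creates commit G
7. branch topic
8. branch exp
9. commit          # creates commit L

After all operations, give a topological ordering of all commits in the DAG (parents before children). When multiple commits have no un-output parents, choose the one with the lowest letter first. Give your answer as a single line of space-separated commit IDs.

After op 1 (branch): HEAD=main@A [dev=A main=A]
After op 2 (commit): HEAD=main@E [dev=A main=E]
After op 3 (commit): HEAD=main@J [dev=A main=J]
After op 4 (merge): HEAD=main@C [dev=A main=C]
After op 5 (checkout): HEAD=dev@A [dev=A main=C]
After op 6 (commit): HEAD=dev@G [dev=G main=C]
After op 7 (branch): HEAD=dev@G [dev=G main=C topic=G]
After op 8 (branch): HEAD=dev@G [dev=G exp=G main=C topic=G]
After op 9 (commit): HEAD=dev@L [dev=L exp=G main=C topic=G]
commit A: parents=[]
commit C: parents=['J', 'A']
commit E: parents=['A']
commit G: parents=['A']
commit J: parents=['E']
commit L: parents=['G']

Answer: A E G J C L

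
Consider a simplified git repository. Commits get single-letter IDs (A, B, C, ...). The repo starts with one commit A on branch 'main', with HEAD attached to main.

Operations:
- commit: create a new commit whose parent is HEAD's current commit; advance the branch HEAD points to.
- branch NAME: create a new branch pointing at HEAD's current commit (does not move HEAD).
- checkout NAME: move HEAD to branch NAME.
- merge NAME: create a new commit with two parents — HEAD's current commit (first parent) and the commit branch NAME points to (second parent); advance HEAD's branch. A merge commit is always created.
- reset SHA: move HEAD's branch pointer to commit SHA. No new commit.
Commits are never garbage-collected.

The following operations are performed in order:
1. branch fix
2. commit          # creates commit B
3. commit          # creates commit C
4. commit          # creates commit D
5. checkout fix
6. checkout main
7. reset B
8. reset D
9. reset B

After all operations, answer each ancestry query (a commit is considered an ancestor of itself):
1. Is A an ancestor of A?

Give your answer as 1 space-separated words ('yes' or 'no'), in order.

After op 1 (branch): HEAD=main@A [fix=A main=A]
After op 2 (commit): HEAD=main@B [fix=A main=B]
After op 3 (commit): HEAD=main@C [fix=A main=C]
After op 4 (commit): HEAD=main@D [fix=A main=D]
After op 5 (checkout): HEAD=fix@A [fix=A main=D]
After op 6 (checkout): HEAD=main@D [fix=A main=D]
After op 7 (reset): HEAD=main@B [fix=A main=B]
After op 8 (reset): HEAD=main@D [fix=A main=D]
After op 9 (reset): HEAD=main@B [fix=A main=B]
ancestors(A) = {A}; A in? yes

Answer: yes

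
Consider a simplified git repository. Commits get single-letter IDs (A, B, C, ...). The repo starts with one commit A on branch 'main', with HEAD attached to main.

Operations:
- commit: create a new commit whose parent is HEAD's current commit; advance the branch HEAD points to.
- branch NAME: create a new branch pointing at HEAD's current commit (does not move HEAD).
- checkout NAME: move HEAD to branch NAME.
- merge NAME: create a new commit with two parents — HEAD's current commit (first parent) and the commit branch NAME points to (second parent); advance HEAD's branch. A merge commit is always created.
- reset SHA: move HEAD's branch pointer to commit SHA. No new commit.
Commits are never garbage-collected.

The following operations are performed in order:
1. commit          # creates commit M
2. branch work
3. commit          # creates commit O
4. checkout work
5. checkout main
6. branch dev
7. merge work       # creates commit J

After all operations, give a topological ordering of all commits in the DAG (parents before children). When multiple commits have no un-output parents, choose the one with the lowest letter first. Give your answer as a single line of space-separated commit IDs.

Answer: A M O J

Derivation:
After op 1 (commit): HEAD=main@M [main=M]
After op 2 (branch): HEAD=main@M [main=M work=M]
After op 3 (commit): HEAD=main@O [main=O work=M]
After op 4 (checkout): HEAD=work@M [main=O work=M]
After op 5 (checkout): HEAD=main@O [main=O work=M]
After op 6 (branch): HEAD=main@O [dev=O main=O work=M]
After op 7 (merge): HEAD=main@J [dev=O main=J work=M]
commit A: parents=[]
commit J: parents=['O', 'M']
commit M: parents=['A']
commit O: parents=['M']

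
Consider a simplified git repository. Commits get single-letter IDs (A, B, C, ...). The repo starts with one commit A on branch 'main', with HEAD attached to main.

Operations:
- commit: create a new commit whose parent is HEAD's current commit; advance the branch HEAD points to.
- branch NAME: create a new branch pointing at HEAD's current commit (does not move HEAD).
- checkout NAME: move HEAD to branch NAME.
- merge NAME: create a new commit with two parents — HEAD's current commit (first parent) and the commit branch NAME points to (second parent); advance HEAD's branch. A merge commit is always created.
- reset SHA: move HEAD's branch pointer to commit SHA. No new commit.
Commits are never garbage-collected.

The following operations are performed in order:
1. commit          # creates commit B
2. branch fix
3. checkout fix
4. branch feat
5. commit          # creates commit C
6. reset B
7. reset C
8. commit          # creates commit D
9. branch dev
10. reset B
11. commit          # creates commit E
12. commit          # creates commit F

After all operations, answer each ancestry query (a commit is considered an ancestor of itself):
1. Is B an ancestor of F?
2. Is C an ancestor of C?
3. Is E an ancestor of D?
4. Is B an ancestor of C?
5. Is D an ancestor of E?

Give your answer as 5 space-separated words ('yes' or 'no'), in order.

Answer: yes yes no yes no

Derivation:
After op 1 (commit): HEAD=main@B [main=B]
After op 2 (branch): HEAD=main@B [fix=B main=B]
After op 3 (checkout): HEAD=fix@B [fix=B main=B]
After op 4 (branch): HEAD=fix@B [feat=B fix=B main=B]
After op 5 (commit): HEAD=fix@C [feat=B fix=C main=B]
After op 6 (reset): HEAD=fix@B [feat=B fix=B main=B]
After op 7 (reset): HEAD=fix@C [feat=B fix=C main=B]
After op 8 (commit): HEAD=fix@D [feat=B fix=D main=B]
After op 9 (branch): HEAD=fix@D [dev=D feat=B fix=D main=B]
After op 10 (reset): HEAD=fix@B [dev=D feat=B fix=B main=B]
After op 11 (commit): HEAD=fix@E [dev=D feat=B fix=E main=B]
After op 12 (commit): HEAD=fix@F [dev=D feat=B fix=F main=B]
ancestors(F) = {A,B,E,F}; B in? yes
ancestors(C) = {A,B,C}; C in? yes
ancestors(D) = {A,B,C,D}; E in? no
ancestors(C) = {A,B,C}; B in? yes
ancestors(E) = {A,B,E}; D in? no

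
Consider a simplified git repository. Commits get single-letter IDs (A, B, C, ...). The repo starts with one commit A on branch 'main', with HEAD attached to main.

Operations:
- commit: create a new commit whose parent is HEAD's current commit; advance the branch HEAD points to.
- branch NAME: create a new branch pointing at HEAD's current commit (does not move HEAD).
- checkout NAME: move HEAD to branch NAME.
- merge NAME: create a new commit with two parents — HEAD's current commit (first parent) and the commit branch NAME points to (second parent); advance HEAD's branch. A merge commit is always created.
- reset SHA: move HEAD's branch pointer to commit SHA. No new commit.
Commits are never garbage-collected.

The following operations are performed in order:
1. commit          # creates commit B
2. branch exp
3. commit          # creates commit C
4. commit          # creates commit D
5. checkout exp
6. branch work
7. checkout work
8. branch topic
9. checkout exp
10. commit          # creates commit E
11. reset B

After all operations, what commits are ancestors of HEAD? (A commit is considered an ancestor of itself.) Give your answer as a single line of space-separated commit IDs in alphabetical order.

After op 1 (commit): HEAD=main@B [main=B]
After op 2 (branch): HEAD=main@B [exp=B main=B]
After op 3 (commit): HEAD=main@C [exp=B main=C]
After op 4 (commit): HEAD=main@D [exp=B main=D]
After op 5 (checkout): HEAD=exp@B [exp=B main=D]
After op 6 (branch): HEAD=exp@B [exp=B main=D work=B]
After op 7 (checkout): HEAD=work@B [exp=B main=D work=B]
After op 8 (branch): HEAD=work@B [exp=B main=D topic=B work=B]
After op 9 (checkout): HEAD=exp@B [exp=B main=D topic=B work=B]
After op 10 (commit): HEAD=exp@E [exp=E main=D topic=B work=B]
After op 11 (reset): HEAD=exp@B [exp=B main=D topic=B work=B]

Answer: A B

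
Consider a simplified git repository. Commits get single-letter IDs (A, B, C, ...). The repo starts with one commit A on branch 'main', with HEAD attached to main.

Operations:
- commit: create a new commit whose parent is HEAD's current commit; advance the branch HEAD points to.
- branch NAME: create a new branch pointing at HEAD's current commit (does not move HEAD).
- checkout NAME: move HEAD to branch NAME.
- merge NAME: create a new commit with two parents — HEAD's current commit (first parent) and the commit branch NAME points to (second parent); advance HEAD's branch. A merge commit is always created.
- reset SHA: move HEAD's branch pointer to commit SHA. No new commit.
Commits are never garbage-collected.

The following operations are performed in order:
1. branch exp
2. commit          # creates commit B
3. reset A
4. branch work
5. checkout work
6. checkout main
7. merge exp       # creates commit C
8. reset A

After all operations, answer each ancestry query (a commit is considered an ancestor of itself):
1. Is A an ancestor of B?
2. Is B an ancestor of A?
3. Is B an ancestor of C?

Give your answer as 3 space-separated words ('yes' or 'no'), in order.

Answer: yes no no

Derivation:
After op 1 (branch): HEAD=main@A [exp=A main=A]
After op 2 (commit): HEAD=main@B [exp=A main=B]
After op 3 (reset): HEAD=main@A [exp=A main=A]
After op 4 (branch): HEAD=main@A [exp=A main=A work=A]
After op 5 (checkout): HEAD=work@A [exp=A main=A work=A]
After op 6 (checkout): HEAD=main@A [exp=A main=A work=A]
After op 7 (merge): HEAD=main@C [exp=A main=C work=A]
After op 8 (reset): HEAD=main@A [exp=A main=A work=A]
ancestors(B) = {A,B}; A in? yes
ancestors(A) = {A}; B in? no
ancestors(C) = {A,C}; B in? no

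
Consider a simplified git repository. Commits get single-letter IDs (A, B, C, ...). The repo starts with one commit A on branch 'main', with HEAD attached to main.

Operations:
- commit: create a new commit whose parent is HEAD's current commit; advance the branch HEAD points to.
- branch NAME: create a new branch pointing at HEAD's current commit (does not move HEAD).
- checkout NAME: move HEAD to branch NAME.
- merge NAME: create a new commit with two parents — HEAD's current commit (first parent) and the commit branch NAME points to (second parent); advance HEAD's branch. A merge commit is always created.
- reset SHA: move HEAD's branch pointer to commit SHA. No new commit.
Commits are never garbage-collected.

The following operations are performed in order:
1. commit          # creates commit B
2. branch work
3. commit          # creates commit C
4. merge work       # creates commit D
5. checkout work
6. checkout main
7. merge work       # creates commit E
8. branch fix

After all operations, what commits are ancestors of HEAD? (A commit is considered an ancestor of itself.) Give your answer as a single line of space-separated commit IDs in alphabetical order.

After op 1 (commit): HEAD=main@B [main=B]
After op 2 (branch): HEAD=main@B [main=B work=B]
After op 3 (commit): HEAD=main@C [main=C work=B]
After op 4 (merge): HEAD=main@D [main=D work=B]
After op 5 (checkout): HEAD=work@B [main=D work=B]
After op 6 (checkout): HEAD=main@D [main=D work=B]
After op 7 (merge): HEAD=main@E [main=E work=B]
After op 8 (branch): HEAD=main@E [fix=E main=E work=B]

Answer: A B C D E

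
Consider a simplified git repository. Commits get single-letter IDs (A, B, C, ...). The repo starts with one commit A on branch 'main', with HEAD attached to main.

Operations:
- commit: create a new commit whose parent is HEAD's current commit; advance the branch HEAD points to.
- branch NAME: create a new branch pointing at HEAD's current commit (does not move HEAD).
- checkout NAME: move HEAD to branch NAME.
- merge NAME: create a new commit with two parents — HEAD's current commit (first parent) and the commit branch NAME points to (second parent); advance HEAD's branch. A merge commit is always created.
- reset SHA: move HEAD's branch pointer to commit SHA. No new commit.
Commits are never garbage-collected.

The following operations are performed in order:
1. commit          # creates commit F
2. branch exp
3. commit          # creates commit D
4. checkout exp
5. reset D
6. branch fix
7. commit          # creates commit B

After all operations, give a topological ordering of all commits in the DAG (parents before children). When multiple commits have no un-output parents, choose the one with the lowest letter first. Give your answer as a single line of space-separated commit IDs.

After op 1 (commit): HEAD=main@F [main=F]
After op 2 (branch): HEAD=main@F [exp=F main=F]
After op 3 (commit): HEAD=main@D [exp=F main=D]
After op 4 (checkout): HEAD=exp@F [exp=F main=D]
After op 5 (reset): HEAD=exp@D [exp=D main=D]
After op 6 (branch): HEAD=exp@D [exp=D fix=D main=D]
After op 7 (commit): HEAD=exp@B [exp=B fix=D main=D]
commit A: parents=[]
commit B: parents=['D']
commit D: parents=['F']
commit F: parents=['A']

Answer: A F D B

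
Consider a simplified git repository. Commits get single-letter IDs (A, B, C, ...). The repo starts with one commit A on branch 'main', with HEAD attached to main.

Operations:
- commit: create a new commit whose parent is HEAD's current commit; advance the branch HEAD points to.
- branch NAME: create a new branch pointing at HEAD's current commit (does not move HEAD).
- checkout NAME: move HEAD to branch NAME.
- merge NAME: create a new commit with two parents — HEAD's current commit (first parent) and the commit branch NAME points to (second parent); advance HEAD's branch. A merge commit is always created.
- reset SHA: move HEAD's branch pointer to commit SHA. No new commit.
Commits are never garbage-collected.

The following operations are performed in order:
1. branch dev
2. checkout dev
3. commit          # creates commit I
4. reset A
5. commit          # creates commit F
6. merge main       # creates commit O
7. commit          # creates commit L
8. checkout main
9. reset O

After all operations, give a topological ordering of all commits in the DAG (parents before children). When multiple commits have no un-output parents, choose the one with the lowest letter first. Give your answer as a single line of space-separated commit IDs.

After op 1 (branch): HEAD=main@A [dev=A main=A]
After op 2 (checkout): HEAD=dev@A [dev=A main=A]
After op 3 (commit): HEAD=dev@I [dev=I main=A]
After op 4 (reset): HEAD=dev@A [dev=A main=A]
After op 5 (commit): HEAD=dev@F [dev=F main=A]
After op 6 (merge): HEAD=dev@O [dev=O main=A]
After op 7 (commit): HEAD=dev@L [dev=L main=A]
After op 8 (checkout): HEAD=main@A [dev=L main=A]
After op 9 (reset): HEAD=main@O [dev=L main=O]
commit A: parents=[]
commit F: parents=['A']
commit I: parents=['A']
commit L: parents=['O']
commit O: parents=['F', 'A']

Answer: A F I O L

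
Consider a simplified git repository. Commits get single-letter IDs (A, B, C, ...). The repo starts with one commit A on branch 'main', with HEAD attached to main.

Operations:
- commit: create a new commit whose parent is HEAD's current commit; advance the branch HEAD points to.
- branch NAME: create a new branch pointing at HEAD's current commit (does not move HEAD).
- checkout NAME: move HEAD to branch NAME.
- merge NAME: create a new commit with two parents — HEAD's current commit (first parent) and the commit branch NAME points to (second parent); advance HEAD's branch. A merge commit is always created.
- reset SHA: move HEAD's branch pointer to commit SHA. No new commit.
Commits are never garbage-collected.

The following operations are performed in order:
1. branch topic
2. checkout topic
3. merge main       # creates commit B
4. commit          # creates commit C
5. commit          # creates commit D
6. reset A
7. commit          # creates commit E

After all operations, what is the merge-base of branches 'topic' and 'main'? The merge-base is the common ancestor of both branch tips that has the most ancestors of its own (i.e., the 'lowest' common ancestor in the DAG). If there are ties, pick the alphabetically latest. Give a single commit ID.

After op 1 (branch): HEAD=main@A [main=A topic=A]
After op 2 (checkout): HEAD=topic@A [main=A topic=A]
After op 3 (merge): HEAD=topic@B [main=A topic=B]
After op 4 (commit): HEAD=topic@C [main=A topic=C]
After op 5 (commit): HEAD=topic@D [main=A topic=D]
After op 6 (reset): HEAD=topic@A [main=A topic=A]
After op 7 (commit): HEAD=topic@E [main=A topic=E]
ancestors(topic=E): ['A', 'E']
ancestors(main=A): ['A']
common: ['A']

Answer: A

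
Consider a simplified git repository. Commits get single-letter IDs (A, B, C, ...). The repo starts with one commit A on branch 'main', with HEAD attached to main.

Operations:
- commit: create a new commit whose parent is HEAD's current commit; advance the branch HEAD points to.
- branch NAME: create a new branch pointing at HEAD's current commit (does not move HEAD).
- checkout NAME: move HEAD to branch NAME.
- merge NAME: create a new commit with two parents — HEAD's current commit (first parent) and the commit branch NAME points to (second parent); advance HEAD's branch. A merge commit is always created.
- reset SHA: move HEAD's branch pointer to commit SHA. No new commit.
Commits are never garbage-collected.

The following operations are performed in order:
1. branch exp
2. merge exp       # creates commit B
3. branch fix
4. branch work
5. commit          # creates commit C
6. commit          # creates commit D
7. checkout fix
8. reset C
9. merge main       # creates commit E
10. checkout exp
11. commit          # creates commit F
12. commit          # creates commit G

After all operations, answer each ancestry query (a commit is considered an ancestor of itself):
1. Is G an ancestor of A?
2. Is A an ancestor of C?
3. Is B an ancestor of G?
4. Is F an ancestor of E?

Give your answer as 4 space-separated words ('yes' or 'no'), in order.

Answer: no yes no no

Derivation:
After op 1 (branch): HEAD=main@A [exp=A main=A]
After op 2 (merge): HEAD=main@B [exp=A main=B]
After op 3 (branch): HEAD=main@B [exp=A fix=B main=B]
After op 4 (branch): HEAD=main@B [exp=A fix=B main=B work=B]
After op 5 (commit): HEAD=main@C [exp=A fix=B main=C work=B]
After op 6 (commit): HEAD=main@D [exp=A fix=B main=D work=B]
After op 7 (checkout): HEAD=fix@B [exp=A fix=B main=D work=B]
After op 8 (reset): HEAD=fix@C [exp=A fix=C main=D work=B]
After op 9 (merge): HEAD=fix@E [exp=A fix=E main=D work=B]
After op 10 (checkout): HEAD=exp@A [exp=A fix=E main=D work=B]
After op 11 (commit): HEAD=exp@F [exp=F fix=E main=D work=B]
After op 12 (commit): HEAD=exp@G [exp=G fix=E main=D work=B]
ancestors(A) = {A}; G in? no
ancestors(C) = {A,B,C}; A in? yes
ancestors(G) = {A,F,G}; B in? no
ancestors(E) = {A,B,C,D,E}; F in? no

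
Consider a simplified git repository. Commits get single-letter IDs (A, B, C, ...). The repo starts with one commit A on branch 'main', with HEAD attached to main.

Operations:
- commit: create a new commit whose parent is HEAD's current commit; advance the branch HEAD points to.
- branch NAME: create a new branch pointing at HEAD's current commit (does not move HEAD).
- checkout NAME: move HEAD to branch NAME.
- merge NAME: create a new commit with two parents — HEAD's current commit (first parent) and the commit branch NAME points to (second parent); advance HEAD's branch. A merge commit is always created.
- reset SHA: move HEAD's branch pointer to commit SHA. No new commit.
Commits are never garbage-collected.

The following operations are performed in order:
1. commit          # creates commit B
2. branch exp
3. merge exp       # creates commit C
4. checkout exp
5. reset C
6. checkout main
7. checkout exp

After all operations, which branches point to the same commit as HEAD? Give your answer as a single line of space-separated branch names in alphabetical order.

After op 1 (commit): HEAD=main@B [main=B]
After op 2 (branch): HEAD=main@B [exp=B main=B]
After op 3 (merge): HEAD=main@C [exp=B main=C]
After op 4 (checkout): HEAD=exp@B [exp=B main=C]
After op 5 (reset): HEAD=exp@C [exp=C main=C]
After op 6 (checkout): HEAD=main@C [exp=C main=C]
After op 7 (checkout): HEAD=exp@C [exp=C main=C]

Answer: exp main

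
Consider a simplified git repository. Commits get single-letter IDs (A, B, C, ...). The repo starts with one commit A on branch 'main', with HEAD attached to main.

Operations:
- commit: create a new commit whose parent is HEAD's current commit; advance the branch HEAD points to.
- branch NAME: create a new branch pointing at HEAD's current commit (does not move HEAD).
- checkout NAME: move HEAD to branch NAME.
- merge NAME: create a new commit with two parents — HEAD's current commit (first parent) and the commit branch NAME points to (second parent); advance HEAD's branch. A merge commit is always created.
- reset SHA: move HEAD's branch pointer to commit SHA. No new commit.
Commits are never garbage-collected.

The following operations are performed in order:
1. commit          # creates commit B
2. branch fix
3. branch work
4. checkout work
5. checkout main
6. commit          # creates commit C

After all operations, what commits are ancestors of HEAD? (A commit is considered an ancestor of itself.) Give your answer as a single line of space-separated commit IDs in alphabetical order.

Answer: A B C

Derivation:
After op 1 (commit): HEAD=main@B [main=B]
After op 2 (branch): HEAD=main@B [fix=B main=B]
After op 3 (branch): HEAD=main@B [fix=B main=B work=B]
After op 4 (checkout): HEAD=work@B [fix=B main=B work=B]
After op 5 (checkout): HEAD=main@B [fix=B main=B work=B]
After op 6 (commit): HEAD=main@C [fix=B main=C work=B]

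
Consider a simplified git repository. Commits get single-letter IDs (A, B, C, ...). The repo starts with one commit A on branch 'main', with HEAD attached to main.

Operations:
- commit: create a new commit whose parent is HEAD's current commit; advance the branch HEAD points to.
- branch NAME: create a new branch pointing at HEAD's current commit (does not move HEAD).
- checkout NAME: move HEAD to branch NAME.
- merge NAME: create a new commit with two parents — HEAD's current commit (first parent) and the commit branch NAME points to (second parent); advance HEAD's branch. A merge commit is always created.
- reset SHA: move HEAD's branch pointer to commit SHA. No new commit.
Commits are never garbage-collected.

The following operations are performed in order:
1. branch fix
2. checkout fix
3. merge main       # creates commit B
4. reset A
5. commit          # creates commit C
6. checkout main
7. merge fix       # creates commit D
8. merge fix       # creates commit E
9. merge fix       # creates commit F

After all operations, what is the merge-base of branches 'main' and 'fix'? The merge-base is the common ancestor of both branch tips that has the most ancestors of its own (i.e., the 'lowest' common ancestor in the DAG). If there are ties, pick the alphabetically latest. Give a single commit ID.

After op 1 (branch): HEAD=main@A [fix=A main=A]
After op 2 (checkout): HEAD=fix@A [fix=A main=A]
After op 3 (merge): HEAD=fix@B [fix=B main=A]
After op 4 (reset): HEAD=fix@A [fix=A main=A]
After op 5 (commit): HEAD=fix@C [fix=C main=A]
After op 6 (checkout): HEAD=main@A [fix=C main=A]
After op 7 (merge): HEAD=main@D [fix=C main=D]
After op 8 (merge): HEAD=main@E [fix=C main=E]
After op 9 (merge): HEAD=main@F [fix=C main=F]
ancestors(main=F): ['A', 'C', 'D', 'E', 'F']
ancestors(fix=C): ['A', 'C']
common: ['A', 'C']

Answer: C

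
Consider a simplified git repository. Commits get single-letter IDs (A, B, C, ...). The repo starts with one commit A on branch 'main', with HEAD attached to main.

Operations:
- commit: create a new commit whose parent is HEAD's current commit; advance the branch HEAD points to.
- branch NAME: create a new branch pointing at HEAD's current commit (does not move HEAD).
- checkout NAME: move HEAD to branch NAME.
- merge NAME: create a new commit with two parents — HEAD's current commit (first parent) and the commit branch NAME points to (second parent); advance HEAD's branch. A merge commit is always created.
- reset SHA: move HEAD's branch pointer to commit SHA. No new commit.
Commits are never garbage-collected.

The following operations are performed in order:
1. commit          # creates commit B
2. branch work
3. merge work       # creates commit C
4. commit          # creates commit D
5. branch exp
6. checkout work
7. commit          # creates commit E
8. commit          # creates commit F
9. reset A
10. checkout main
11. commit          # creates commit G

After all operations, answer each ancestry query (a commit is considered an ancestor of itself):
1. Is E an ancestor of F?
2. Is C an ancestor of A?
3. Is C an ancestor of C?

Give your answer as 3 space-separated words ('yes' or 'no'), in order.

Answer: yes no yes

Derivation:
After op 1 (commit): HEAD=main@B [main=B]
After op 2 (branch): HEAD=main@B [main=B work=B]
After op 3 (merge): HEAD=main@C [main=C work=B]
After op 4 (commit): HEAD=main@D [main=D work=B]
After op 5 (branch): HEAD=main@D [exp=D main=D work=B]
After op 6 (checkout): HEAD=work@B [exp=D main=D work=B]
After op 7 (commit): HEAD=work@E [exp=D main=D work=E]
After op 8 (commit): HEAD=work@F [exp=D main=D work=F]
After op 9 (reset): HEAD=work@A [exp=D main=D work=A]
After op 10 (checkout): HEAD=main@D [exp=D main=D work=A]
After op 11 (commit): HEAD=main@G [exp=D main=G work=A]
ancestors(F) = {A,B,E,F}; E in? yes
ancestors(A) = {A}; C in? no
ancestors(C) = {A,B,C}; C in? yes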